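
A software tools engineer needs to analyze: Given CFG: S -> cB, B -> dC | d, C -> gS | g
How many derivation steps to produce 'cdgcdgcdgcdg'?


Grammar: S -> cB, B -> dC | d, C -> gS | g
Deriving 'cdgcdgcdgcdg':
Step 1: S -> cB => cB
Step 2: B -> dC => cdC
Step 3: C -> gS => cdgS
Step 4: S -> cB => cdgcB
Step 5: B -> dC => cdgcdC
Step 6: C -> gS => cdgcdgS
Step 7: S -> cB => cdgcdgcB
Step 8: B -> dC => cdgcdgcdC
Step 9: C -> gS => cdgcdgcdgS
Step 10: S -> cB => cdgcdgcdgcB
Step 11: B -> dC => cdgcdgcdgcdC
Step 12: C -> g => cdgcdgcdgcdg
Total derivation steps: 12

12


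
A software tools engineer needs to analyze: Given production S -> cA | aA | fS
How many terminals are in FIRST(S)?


Production: S -> cA | aA | fS
Examining each alternative for leading terminals:
  S -> cA : first terminal = 'c'
  S -> aA : first terminal = 'a'
  S -> fS : first terminal = 'f'
FIRST(S) = {a, c, f}
Count: 3

3


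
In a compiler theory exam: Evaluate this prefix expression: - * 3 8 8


Parsing prefix expression: - * 3 8 8
Step 1: Innermost operation '* 3 8'
  3 * 8 = 24
Step 2: Outer operation '- [24] 8'
  24 - 8 = 16

16


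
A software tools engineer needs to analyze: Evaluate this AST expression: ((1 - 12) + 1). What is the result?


Expression: ((1 - 12) + 1)
Evaluating step by step:
  1 - 12 = -11
  -11 + 1 = -10
Result: -10

-10


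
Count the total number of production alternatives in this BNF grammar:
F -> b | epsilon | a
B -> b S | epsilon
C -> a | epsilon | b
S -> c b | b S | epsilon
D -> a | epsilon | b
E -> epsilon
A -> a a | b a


Counting alternatives per rule:
  F: 3 alternative(s)
  B: 2 alternative(s)
  C: 3 alternative(s)
  S: 3 alternative(s)
  D: 3 alternative(s)
  E: 1 alternative(s)
  A: 2 alternative(s)
Sum: 3 + 2 + 3 + 3 + 3 + 1 + 2 = 17

17


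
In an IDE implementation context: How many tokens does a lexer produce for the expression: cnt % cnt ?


Scanning 'cnt % cnt'
Token 1: 'cnt' -> identifier
Token 2: '%' -> operator
Token 3: 'cnt' -> identifier
Total tokens: 3

3


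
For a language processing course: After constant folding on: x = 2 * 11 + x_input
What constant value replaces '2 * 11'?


Identifying constant sub-expression:
  Original: x = 2 * 11 + x_input
  2 and 11 are both compile-time constants
  Evaluating: 2 * 11 = 22
  After folding: x = 22 + x_input

22


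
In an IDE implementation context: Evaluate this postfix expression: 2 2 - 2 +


Processing tokens left to right:
Push 2, Push 2
Pop 2 and 2, compute 2 - 2 = 0, push 0
Push 2
Pop 0 and 2, compute 0 + 2 = 2, push 2
Stack result: 2

2


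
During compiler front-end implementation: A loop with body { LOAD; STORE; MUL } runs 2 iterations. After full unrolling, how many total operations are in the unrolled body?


Loop body operations: LOAD, STORE, MUL (3 ops per iteration)
Unrolling 2 iterations:
  Iteration 1: LOAD, STORE, MUL (3 ops)
  Iteration 2: LOAD, STORE, MUL (3 ops)
Total: 2 iterations * 3 ops/iter = 6 operations

6


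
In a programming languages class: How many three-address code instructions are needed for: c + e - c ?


Expression: c + e - c
Generating three-address code (respecting * over +/- precedence):
  Instruction 1: t1 = c + e
  Instruction 2: t2 = t1 - c
Total instructions: 2

2


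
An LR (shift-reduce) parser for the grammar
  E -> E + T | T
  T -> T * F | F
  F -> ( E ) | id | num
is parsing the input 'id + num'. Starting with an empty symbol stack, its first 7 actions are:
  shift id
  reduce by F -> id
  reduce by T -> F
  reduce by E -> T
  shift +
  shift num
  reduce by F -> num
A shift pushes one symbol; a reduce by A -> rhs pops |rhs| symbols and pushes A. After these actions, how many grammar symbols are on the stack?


Tracking the symbol stack through each action:
  Action 1: shift 'id' : push -> stack = [id] (size 1)
  Action 2: reduce by F -> id : pop 1, push F -> stack = [F] (size 1)
  Action 3: reduce by T -> F : pop 1, push T -> stack = [T] (size 1)
  Action 4: reduce by E -> T : pop 1, push E -> stack = [E] (size 1)
  Action 5: shift '+' : push -> stack = [E, +] (size 2)
  Action 6: shift 'num' : push -> stack = [E, +, num] (size 3)
  Action 7: reduce by F -> num : pop 1, push F -> stack = [E, +, F] (size 3)
Final stack size: 3

3


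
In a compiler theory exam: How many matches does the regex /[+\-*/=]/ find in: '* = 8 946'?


Pattern: /[+\-*/=]/ (operators)
Input: '* = 8 946'
Scanning for matches:
  Match 1: '*'
  Match 2: '='
Total matches: 2

2


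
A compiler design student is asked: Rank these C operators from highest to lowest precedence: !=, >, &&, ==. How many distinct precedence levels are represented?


Looking up precedence for each operator:
  != -> precedence 3
  > -> precedence 4
  && -> precedence 2
  == -> precedence 3
Sorted highest to lowest: >, !=, ==, &&
Distinct precedence values: [4, 3, 2]
Number of distinct levels: 3

3


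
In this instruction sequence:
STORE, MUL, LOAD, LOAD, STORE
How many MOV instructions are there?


Scanning instruction sequence for MOV:
  Position 1: STORE
  Position 2: MUL
  Position 3: LOAD
  Position 4: LOAD
  Position 5: STORE
Matches at positions: []
Total MOV count: 0

0


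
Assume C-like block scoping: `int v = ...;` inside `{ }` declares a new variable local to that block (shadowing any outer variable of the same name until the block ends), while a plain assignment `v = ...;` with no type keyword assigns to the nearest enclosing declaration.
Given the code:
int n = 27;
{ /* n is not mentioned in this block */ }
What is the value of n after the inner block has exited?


Analyzing scoping rules:
Outer scope: declares n = 27
Inner block: n is neither redeclared nor assigned -> unchanged
After the block -> 27
Result: 27

27


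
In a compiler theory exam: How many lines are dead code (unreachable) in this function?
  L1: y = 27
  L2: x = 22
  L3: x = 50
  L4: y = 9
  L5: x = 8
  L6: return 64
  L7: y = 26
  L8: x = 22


Analyzing control flow:
  L1: reachable (before return)
  L2: reachable (before return)
  L3: reachable (before return)
  L4: reachable (before return)
  L5: reachable (before return)
  L6: reachable (return statement)
  L7: DEAD (after return at L6)
  L8: DEAD (after return at L6)
Return at L6, total lines = 8
Dead lines: L7 through L8
Count: 2

2


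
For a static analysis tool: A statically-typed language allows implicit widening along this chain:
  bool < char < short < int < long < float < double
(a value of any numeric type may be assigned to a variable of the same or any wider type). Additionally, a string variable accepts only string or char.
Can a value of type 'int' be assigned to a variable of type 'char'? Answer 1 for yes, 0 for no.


Target variable type: char
Source value type: int
Numeric ranks: int=3, char=1
Widening allowed iff rank(source) <= rank(target): 3 <= 1? No
Result: 0

0


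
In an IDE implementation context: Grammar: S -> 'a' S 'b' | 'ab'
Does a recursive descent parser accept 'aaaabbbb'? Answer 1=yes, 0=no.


Grammar accepts strings of the form a^n b^n (n >= 1)
Word: 'aaaabbbb'
Counting: 4 a's and 4 b's
Check: 4 == 4? Yes
Derivation (S -> aSb applied 3 time(s), then S -> ab): S => aSb => aaSbb => aaaSbbb => aaaabbbb
Accepted

1


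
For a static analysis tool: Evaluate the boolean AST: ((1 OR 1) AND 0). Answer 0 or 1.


Step 1: Evaluate inner node
  1 OR 1 = 1
Step 2: Evaluate root node
  1 AND 0 = 0

0


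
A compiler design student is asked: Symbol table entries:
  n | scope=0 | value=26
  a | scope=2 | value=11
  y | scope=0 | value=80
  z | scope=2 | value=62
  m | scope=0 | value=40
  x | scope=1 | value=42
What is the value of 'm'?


Searching symbol table for 'm':
  n | scope=0 | value=26
  a | scope=2 | value=11
  y | scope=0 | value=80
  z | scope=2 | value=62
  m | scope=0 | value=40 <- MATCH
  x | scope=1 | value=42
Found 'm' at scope 0 with value 40

40


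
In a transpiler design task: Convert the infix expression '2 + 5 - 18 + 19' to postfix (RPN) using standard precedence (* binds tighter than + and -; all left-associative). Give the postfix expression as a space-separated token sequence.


Applying the shunting-yard algorithm:
  Operand 2 -> output
  Push '+' onto operator stack -> op-stack: [+]
  Operand 5 -> output
  See '-' (prec 1); top '+' (prec 1) >= it -> pop '+' to output
  Push '-' onto operator stack -> op-stack: [-]
  Operand 18 -> output
  See '+' (prec 1); top '-' (prec 1) >= it -> pop '-' to output
  Push '+' onto operator stack -> op-stack: [+]
  Operand 19 -> output
  End of input: pop '+' to output
Postfix result: 2 5 + 18 - 19 +

2 5 + 18 - 19 +


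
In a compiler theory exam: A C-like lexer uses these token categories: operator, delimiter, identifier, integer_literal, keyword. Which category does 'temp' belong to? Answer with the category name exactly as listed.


Token: 'temp'
Checking categories:
  identifier: YES
  integer_literal: no
  operator: no
  keyword: no
  delimiter: no
Category: identifier

identifier


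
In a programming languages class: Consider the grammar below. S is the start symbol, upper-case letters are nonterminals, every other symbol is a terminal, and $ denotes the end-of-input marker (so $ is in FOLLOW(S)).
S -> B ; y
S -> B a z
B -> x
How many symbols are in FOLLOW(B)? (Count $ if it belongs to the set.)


S is the start symbol and does not occur in any rule body, so FOLLOW(S) = {$}.
Examining every occurrence of B in a rule body:
  S -> B ; y : B is followed by terminal ';' -> add ';'
  S -> B a z : B is followed by terminal 'a' -> add 'a'
  B -> x : B does not occur in the body -> contributes nothing
FOLLOW(B) = {;, a}
Count: 2

2


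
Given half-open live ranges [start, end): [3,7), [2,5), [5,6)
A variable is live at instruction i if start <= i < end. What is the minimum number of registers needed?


Live ranges:
  Var0: [3, 7)
  Var1: [2, 5)
  Var2: [5, 6)
Sweep-line events (position, delta, active):
  pos=2 start -> active=1
  pos=3 start -> active=2
  pos=5 end -> active=1
  pos=5 start -> active=2
  pos=6 end -> active=1
  pos=7 end -> active=0
Maximum simultaneous active: 2
Minimum registers needed: 2

2


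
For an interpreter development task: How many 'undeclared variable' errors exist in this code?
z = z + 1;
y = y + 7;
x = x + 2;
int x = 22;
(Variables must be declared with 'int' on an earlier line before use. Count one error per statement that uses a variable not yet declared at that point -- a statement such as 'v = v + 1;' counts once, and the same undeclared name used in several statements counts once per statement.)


Scanning code line by line:
  Line 1: use 'z' -> ERROR (undeclared)
  Line 2: use 'y' -> ERROR (undeclared)
  Line 3: use 'x' -> ERROR (undeclared)
  Line 4: declare 'x' -> declared = ['x']
Total undeclared variable errors: 3

3


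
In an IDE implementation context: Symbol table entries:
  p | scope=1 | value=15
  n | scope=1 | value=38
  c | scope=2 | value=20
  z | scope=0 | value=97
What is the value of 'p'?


Searching symbol table for 'p':
  p | scope=1 | value=15 <- MATCH
  n | scope=1 | value=38
  c | scope=2 | value=20
  z | scope=0 | value=97
Found 'p' at scope 1 with value 15

15


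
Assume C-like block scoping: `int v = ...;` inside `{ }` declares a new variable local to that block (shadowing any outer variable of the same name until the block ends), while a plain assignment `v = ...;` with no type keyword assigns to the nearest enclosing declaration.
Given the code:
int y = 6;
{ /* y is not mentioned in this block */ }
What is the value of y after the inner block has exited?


Analyzing scoping rules:
Outer scope: declares y = 6
Inner block: y is neither redeclared nor assigned -> unchanged
After the block -> 6
Result: 6

6


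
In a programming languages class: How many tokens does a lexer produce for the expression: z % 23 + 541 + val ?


Scanning 'z % 23 + 541 + val'
Token 1: 'z' -> identifier
Token 2: '%' -> operator
Token 3: '23' -> integer_literal
Token 4: '+' -> operator
Token 5: '541' -> integer_literal
Token 6: '+' -> operator
Token 7: 'val' -> identifier
Total tokens: 7

7


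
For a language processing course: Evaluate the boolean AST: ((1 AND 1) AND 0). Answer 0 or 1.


Step 1: Evaluate inner node
  1 AND 1 = 1
Step 2: Evaluate root node
  1 AND 0 = 0

0


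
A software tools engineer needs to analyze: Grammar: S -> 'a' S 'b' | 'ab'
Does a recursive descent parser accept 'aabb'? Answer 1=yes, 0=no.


Grammar accepts strings of the form a^n b^n (n >= 1)
Word: 'aabb'
Counting: 2 a's and 2 b's
Check: 2 == 2? Yes
Derivation (S -> aSb applied 1 time(s), then S -> ab): S => aSb => aabb
Accepted

1


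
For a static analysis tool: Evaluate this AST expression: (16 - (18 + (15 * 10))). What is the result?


Expression: (16 - (18 + (15 * 10)))
Evaluating step by step:
  15 * 10 = 150
  18 + 150 = 168
  16 - 168 = -152
Result: -152

-152


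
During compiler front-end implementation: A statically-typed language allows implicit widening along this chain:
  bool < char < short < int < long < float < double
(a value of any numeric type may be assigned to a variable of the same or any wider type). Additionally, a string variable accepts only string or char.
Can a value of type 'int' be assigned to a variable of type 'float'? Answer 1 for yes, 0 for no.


Target variable type: float
Source value type: int
Numeric ranks: int=3, float=5
Widening allowed iff rank(source) <= rank(target): 3 <= 5? Yes
Result: 1

1


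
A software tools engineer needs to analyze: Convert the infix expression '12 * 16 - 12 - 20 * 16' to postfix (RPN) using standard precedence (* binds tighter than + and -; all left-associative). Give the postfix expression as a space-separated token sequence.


Applying the shunting-yard algorithm:
  Operand 12 -> output
  Push '*' onto operator stack -> op-stack: [*]
  Operand 16 -> output
  See '-' (prec 1); top '*' (prec 2) >= it -> pop '*' to output
  Push '-' onto operator stack -> op-stack: [-]
  Operand 12 -> output
  See '-' (prec 1); top '-' (prec 1) >= it -> pop '-' to output
  Push '-' onto operator stack -> op-stack: [-]
  Operand 20 -> output
  Push '*' onto operator stack -> op-stack: [-, *]
  Operand 16 -> output
  End of input: pop '*' to output
  End of input: pop '-' to output
Postfix result: 12 16 * 12 - 20 16 * -

12 16 * 12 - 20 16 * -


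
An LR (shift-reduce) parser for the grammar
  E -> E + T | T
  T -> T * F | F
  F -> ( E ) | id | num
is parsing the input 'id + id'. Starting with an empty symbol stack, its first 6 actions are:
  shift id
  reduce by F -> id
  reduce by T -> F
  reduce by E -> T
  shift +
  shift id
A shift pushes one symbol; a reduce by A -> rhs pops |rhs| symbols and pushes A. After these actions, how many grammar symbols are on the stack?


Tracking the symbol stack through each action:
  Action 1: shift 'id' : push -> stack = [id] (size 1)
  Action 2: reduce by F -> id : pop 1, push F -> stack = [F] (size 1)
  Action 3: reduce by T -> F : pop 1, push T -> stack = [T] (size 1)
  Action 4: reduce by E -> T : pop 1, push E -> stack = [E] (size 1)
  Action 5: shift '+' : push -> stack = [E, +] (size 2)
  Action 6: shift 'id' : push -> stack = [E, +, id] (size 3)
Final stack size: 3

3


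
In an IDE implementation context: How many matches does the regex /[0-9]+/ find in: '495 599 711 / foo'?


Pattern: /[0-9]+/ (int literals)
Input: '495 599 711 / foo'
Scanning for matches:
  Match 1: '495'
  Match 2: '599'
  Match 3: '711'
Total matches: 3

3


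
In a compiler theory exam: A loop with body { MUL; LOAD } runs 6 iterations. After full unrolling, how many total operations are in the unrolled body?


Loop body operations: MUL, LOAD (2 ops per iteration)
Unrolling 6 iterations:
  Iteration 1: MUL, LOAD (2 ops)
  Iteration 2: MUL, LOAD (2 ops)
  Iteration 3: MUL, LOAD (2 ops)
  Iteration 4: MUL, LOAD (2 ops)
  Iteration 5: MUL, LOAD (2 ops)
  Iteration 6: MUL, LOAD (2 ops)
Total: 6 iterations * 2 ops/iter = 12 operations

12


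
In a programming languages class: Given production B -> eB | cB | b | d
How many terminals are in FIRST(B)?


Production: B -> eB | cB | b | d
Examining each alternative for leading terminals:
  B -> eB : first terminal = 'e'
  B -> cB : first terminal = 'c'
  B -> b : first terminal = 'b'
  B -> d : first terminal = 'd'
FIRST(B) = {b, c, d, e}
Count: 4

4


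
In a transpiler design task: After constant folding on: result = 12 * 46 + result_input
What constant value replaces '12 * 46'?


Identifying constant sub-expression:
  Original: result = 12 * 46 + result_input
  12 and 46 are both compile-time constants
  Evaluating: 12 * 46 = 552
  After folding: result = 552 + result_input

552


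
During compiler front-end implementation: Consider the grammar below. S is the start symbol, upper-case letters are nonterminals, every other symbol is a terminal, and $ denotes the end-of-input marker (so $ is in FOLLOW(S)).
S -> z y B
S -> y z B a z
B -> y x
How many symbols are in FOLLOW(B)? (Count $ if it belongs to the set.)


S is the start symbol and does not occur in any rule body, so FOLLOW(S) = {$}.
Examining every occurrence of B in a rule body:
  S -> z y B : B is at the right end -> add FOLLOW(S) = {$}
  S -> y z B a z : B is followed by terminal 'a' -> add 'a'
  B -> y x : B does not occur in the body -> contributes nothing
FOLLOW(B) = {a, $}
Count: 2

2


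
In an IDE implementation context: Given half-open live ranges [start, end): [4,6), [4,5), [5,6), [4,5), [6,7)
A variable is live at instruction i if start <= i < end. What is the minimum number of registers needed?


Live ranges:
  Var0: [4, 6)
  Var1: [4, 5)
  Var2: [5, 6)
  Var3: [4, 5)
  Var4: [6, 7)
Sweep-line events (position, delta, active):
  pos=4 start -> active=1
  pos=4 start -> active=2
  pos=4 start -> active=3
  pos=5 end -> active=2
  pos=5 end -> active=1
  pos=5 start -> active=2
  pos=6 end -> active=1
  pos=6 end -> active=0
  pos=6 start -> active=1
  pos=7 end -> active=0
Maximum simultaneous active: 3
Minimum registers needed: 3

3


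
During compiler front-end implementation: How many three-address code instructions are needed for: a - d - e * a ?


Expression: a - d - e * a
Generating three-address code (respecting * over +/- precedence):
  Instruction 1: t1 = e * a
  Instruction 2: t2 = a - d
  Instruction 3: t3 = t2 - t1
Total instructions: 3

3


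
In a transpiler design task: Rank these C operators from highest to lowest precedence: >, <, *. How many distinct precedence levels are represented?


Looking up precedence for each operator:
  > -> precedence 4
  < -> precedence 4
  * -> precedence 6
Sorted highest to lowest: *, >, <
Distinct precedence values: [6, 4]
Number of distinct levels: 2

2


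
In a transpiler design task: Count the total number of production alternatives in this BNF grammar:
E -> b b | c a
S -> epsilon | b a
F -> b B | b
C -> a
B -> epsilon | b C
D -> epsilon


Counting alternatives per rule:
  E: 2 alternative(s)
  S: 2 alternative(s)
  F: 2 alternative(s)
  C: 1 alternative(s)
  B: 2 alternative(s)
  D: 1 alternative(s)
Sum: 2 + 2 + 2 + 1 + 2 + 1 = 10

10


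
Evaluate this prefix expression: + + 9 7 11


Parsing prefix expression: + + 9 7 11
Step 1: Innermost operation '+ 9 7'
  9 + 7 = 16
Step 2: Outer operation '+ [16] 11'
  16 + 11 = 27

27


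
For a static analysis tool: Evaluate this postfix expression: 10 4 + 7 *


Processing tokens left to right:
Push 10, Push 4
Pop 10 and 4, compute 10 + 4 = 14, push 14
Push 7
Pop 14 and 7, compute 14 * 7 = 98, push 98
Stack result: 98

98


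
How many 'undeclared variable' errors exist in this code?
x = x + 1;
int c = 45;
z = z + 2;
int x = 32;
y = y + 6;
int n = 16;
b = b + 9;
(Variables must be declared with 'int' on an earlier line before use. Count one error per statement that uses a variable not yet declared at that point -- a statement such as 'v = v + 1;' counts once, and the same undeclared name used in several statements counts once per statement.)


Scanning code line by line:
  Line 1: use 'x' -> ERROR (undeclared)
  Line 2: declare 'c' -> declared = ['c']
  Line 3: use 'z' -> ERROR (undeclared)
  Line 4: declare 'x' -> declared = ['c', 'x']
  Line 5: use 'y' -> ERROR (undeclared)
  Line 6: declare 'n' -> declared = ['c', 'n', 'x']
  Line 7: use 'b' -> ERROR (undeclared)
Total undeclared variable errors: 4

4


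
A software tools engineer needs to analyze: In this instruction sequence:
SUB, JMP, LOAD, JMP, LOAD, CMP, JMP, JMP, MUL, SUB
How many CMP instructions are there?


Scanning instruction sequence for CMP:
  Position 1: SUB
  Position 2: JMP
  Position 3: LOAD
  Position 4: JMP
  Position 5: LOAD
  Position 6: CMP <- MATCH
  Position 7: JMP
  Position 8: JMP
  Position 9: MUL
  Position 10: SUB
Matches at positions: [6]
Total CMP count: 1

1


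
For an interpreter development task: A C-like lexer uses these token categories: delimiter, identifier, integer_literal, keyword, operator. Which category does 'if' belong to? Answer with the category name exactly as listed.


Token: 'if'
Checking categories:
  identifier: no
  integer_literal: no
  operator: no
  keyword: YES
  delimiter: no
Category: keyword

keyword


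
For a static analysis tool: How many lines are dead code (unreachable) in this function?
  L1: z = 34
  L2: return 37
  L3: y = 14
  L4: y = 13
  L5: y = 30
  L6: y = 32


Analyzing control flow:
  L1: reachable (before return)
  L2: reachable (return statement)
  L3: DEAD (after return at L2)
  L4: DEAD (after return at L2)
  L5: DEAD (after return at L2)
  L6: DEAD (after return at L2)
Return at L2, total lines = 6
Dead lines: L3 through L6
Count: 4

4


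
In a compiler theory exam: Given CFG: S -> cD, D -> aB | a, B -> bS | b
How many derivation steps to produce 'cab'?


Grammar: S -> cD, D -> aB | a, B -> bS | b
Deriving 'cab':
Step 1: S -> cD => cD
Step 2: D -> aB => caB
Step 3: B -> b => cab
Total derivation steps: 3

3


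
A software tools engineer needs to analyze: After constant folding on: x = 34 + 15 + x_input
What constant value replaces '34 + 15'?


Identifying constant sub-expression:
  Original: x = 34 + 15 + x_input
  34 and 15 are both compile-time constants
  Evaluating: 34 + 15 = 49
  After folding: x = 49 + x_input

49


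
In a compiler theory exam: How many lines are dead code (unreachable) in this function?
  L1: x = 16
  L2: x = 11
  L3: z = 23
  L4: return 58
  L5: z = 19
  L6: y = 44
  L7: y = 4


Analyzing control flow:
  L1: reachable (before return)
  L2: reachable (before return)
  L3: reachable (before return)
  L4: reachable (return statement)
  L5: DEAD (after return at L4)
  L6: DEAD (after return at L4)
  L7: DEAD (after return at L4)
Return at L4, total lines = 7
Dead lines: L5 through L7
Count: 3

3


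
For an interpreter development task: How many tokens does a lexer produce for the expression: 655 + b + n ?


Scanning '655 + b + n'
Token 1: '655' -> integer_literal
Token 2: '+' -> operator
Token 3: 'b' -> identifier
Token 4: '+' -> operator
Token 5: 'n' -> identifier
Total tokens: 5

5


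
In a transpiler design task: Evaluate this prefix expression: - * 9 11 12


Parsing prefix expression: - * 9 11 12
Step 1: Innermost operation '* 9 11'
  9 * 11 = 99
Step 2: Outer operation '- [99] 12'
  99 - 12 = 87

87


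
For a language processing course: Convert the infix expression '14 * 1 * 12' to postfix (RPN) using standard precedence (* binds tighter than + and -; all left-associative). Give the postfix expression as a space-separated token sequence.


Applying the shunting-yard algorithm:
  Operand 14 -> output
  Push '*' onto operator stack -> op-stack: [*]
  Operand 1 -> output
  See '*' (prec 2); top '*' (prec 2) >= it -> pop '*' to output
  Push '*' onto operator stack -> op-stack: [*]
  Operand 12 -> output
  End of input: pop '*' to output
Postfix result: 14 1 * 12 *

14 1 * 12 *


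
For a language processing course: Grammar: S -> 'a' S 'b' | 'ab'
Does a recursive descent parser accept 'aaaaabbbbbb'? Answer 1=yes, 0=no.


Grammar accepts strings of the form a^n b^n (n >= 1)
Word: 'aaaaabbbbbb'
Counting: 5 a's and 6 b's
Check: 5 == 6? No
Mismatch: a-count != b-count
Rejected

0


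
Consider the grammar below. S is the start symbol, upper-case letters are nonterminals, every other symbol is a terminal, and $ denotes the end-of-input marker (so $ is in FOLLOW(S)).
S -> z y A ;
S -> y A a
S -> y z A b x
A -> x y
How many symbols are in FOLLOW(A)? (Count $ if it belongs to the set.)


S is the start symbol and does not occur in any rule body, so FOLLOW(S) = {$}.
Examining every occurrence of A in a rule body:
  S -> z y A ; : A is followed by terminal ';' -> add ';'
  S -> y A a : A is followed by terminal 'a' -> add 'a'
  S -> y z A b x : A is followed by terminal 'b' -> add 'b'
  A -> x y : A does not occur in the body -> contributes nothing
FOLLOW(A) = {;, a, b}
Count: 3

3


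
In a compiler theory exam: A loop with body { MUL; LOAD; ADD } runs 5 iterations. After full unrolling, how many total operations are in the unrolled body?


Loop body operations: MUL, LOAD, ADD (3 ops per iteration)
Unrolling 5 iterations:
  Iteration 1: MUL, LOAD, ADD (3 ops)
  Iteration 2: MUL, LOAD, ADD (3 ops)
  Iteration 3: MUL, LOAD, ADD (3 ops)
  Iteration 4: MUL, LOAD, ADD (3 ops)
  Iteration 5: MUL, LOAD, ADD (3 ops)
Total: 5 iterations * 3 ops/iter = 15 operations

15


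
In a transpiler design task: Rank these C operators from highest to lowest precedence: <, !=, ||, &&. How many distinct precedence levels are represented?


Looking up precedence for each operator:
  < -> precedence 4
  != -> precedence 3
  || -> precedence 1
  && -> precedence 2
Sorted highest to lowest: <, !=, &&, ||
Distinct precedence values: [4, 3, 2, 1]
Number of distinct levels: 4

4


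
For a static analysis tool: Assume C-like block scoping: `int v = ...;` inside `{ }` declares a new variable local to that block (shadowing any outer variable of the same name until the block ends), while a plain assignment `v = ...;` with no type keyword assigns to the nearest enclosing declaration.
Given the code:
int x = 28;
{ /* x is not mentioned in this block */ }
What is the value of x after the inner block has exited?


Analyzing scoping rules:
Outer scope: declares x = 28
Inner block: x is neither redeclared nor assigned -> unchanged
After the block -> 28
Result: 28

28


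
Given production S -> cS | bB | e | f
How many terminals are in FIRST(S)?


Production: S -> cS | bB | e | f
Examining each alternative for leading terminals:
  S -> cS : first terminal = 'c'
  S -> bB : first terminal = 'b'
  S -> e : first terminal = 'e'
  S -> f : first terminal = 'f'
FIRST(S) = {b, c, e, f}
Count: 4

4


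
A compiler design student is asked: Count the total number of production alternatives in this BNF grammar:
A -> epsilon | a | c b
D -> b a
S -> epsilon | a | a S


Counting alternatives per rule:
  A: 3 alternative(s)
  D: 1 alternative(s)
  S: 3 alternative(s)
Sum: 3 + 1 + 3 = 7

7


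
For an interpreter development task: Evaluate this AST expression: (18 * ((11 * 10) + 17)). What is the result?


Expression: (18 * ((11 * 10) + 17))
Evaluating step by step:
  11 * 10 = 110
  110 + 17 = 127
  18 * 127 = 2286
Result: 2286

2286


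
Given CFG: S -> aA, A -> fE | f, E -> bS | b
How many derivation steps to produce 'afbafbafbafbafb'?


Grammar: S -> aA, A -> fE | f, E -> bS | b
Deriving 'afbafbafbafbafb':
Step 1: S -> aA => aA
Step 2: A -> fE => afE
Step 3: E -> bS => afbS
Step 4: S -> aA => afbaA
Step 5: A -> fE => afbafE
Step 6: E -> bS => afbafbS
Step 7: S -> aA => afbafbaA
Step 8: A -> fE => afbafbafE
Step 9: E -> bS => afbafbafbS
Step 10: S -> aA => afbafbafbaA
Step 11: A -> fE => afbafbafbafE
Step 12: E -> bS => afbafbafbafbS
Step 13: S -> aA => afbafbafbafbaA
Step 14: A -> fE => afbafbafbafbafE
Step 15: E -> b => afbafbafbafbafb
Total derivation steps: 15

15


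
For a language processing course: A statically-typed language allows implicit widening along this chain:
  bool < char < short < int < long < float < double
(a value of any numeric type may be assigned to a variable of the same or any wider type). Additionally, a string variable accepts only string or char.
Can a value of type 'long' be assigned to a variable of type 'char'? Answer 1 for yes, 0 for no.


Target variable type: char
Source value type: long
Numeric ranks: long=4, char=1
Widening allowed iff rank(source) <= rank(target): 4 <= 1? No
Result: 0

0


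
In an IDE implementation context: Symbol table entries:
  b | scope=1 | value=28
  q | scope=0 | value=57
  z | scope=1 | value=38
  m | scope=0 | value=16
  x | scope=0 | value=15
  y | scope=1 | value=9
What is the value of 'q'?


Searching symbol table for 'q':
  b | scope=1 | value=28
  q | scope=0 | value=57 <- MATCH
  z | scope=1 | value=38
  m | scope=0 | value=16
  x | scope=0 | value=15
  y | scope=1 | value=9
Found 'q' at scope 0 with value 57

57


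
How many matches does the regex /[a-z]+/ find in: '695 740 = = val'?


Pattern: /[a-z]+/ (identifiers)
Input: '695 740 = = val'
Scanning for matches:
  Match 1: 'val'
Total matches: 1

1


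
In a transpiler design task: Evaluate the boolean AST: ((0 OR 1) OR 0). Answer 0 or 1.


Step 1: Evaluate inner node
  0 OR 1 = 1
Step 2: Evaluate root node
  1 OR 0 = 1

1


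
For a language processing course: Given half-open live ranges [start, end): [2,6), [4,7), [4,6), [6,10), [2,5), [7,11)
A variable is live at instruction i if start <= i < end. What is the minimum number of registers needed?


Live ranges:
  Var0: [2, 6)
  Var1: [4, 7)
  Var2: [4, 6)
  Var3: [6, 10)
  Var4: [2, 5)
  Var5: [7, 11)
Sweep-line events (position, delta, active):
  pos=2 start -> active=1
  pos=2 start -> active=2
  pos=4 start -> active=3
  pos=4 start -> active=4
  pos=5 end -> active=3
  pos=6 end -> active=2
  pos=6 end -> active=1
  pos=6 start -> active=2
  pos=7 end -> active=1
  pos=7 start -> active=2
  pos=10 end -> active=1
  pos=11 end -> active=0
Maximum simultaneous active: 4
Minimum registers needed: 4

4


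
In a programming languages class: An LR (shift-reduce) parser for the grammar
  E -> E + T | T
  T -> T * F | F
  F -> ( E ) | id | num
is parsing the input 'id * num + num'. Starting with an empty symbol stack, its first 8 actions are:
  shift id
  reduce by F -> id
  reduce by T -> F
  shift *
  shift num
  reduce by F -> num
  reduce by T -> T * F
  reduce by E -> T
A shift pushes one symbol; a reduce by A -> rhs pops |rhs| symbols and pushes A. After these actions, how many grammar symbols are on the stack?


Tracking the symbol stack through each action:
  Action 1: shift 'id' : push -> stack = [id] (size 1)
  Action 2: reduce by F -> id : pop 1, push F -> stack = [F] (size 1)
  Action 3: reduce by T -> F : pop 1, push T -> stack = [T] (size 1)
  Action 4: shift '*' : push -> stack = [T, *] (size 2)
  Action 5: shift 'num' : push -> stack = [T, *, num] (size 3)
  Action 6: reduce by F -> num : pop 1, push F -> stack = [T, *, F] (size 3)
  Action 7: reduce by T -> T * F : pop 3, push T -> stack = [T] (size 1)
  Action 8: reduce by E -> T : pop 1, push E -> stack = [E] (size 1)
Final stack size: 1

1


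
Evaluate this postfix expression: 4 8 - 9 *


Processing tokens left to right:
Push 4, Push 8
Pop 4 and 8, compute 4 - 8 = -4, push -4
Push 9
Pop -4 and 9, compute -4 * 9 = -36, push -36
Stack result: -36

-36


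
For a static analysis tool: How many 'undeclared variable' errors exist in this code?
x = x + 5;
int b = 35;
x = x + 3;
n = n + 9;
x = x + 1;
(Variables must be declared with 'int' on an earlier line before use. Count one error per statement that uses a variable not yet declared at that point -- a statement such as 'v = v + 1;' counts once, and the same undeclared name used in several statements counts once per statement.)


Scanning code line by line:
  Line 1: use 'x' -> ERROR (undeclared)
  Line 2: declare 'b' -> declared = ['b']
  Line 3: use 'x' -> ERROR (undeclared)
  Line 4: use 'n' -> ERROR (undeclared)
  Line 5: use 'x' -> ERROR (undeclared)
Total undeclared variable errors: 4

4


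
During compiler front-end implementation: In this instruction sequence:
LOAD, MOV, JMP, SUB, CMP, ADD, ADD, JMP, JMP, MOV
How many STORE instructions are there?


Scanning instruction sequence for STORE:
  Position 1: LOAD
  Position 2: MOV
  Position 3: JMP
  Position 4: SUB
  Position 5: CMP
  Position 6: ADD
  Position 7: ADD
  Position 8: JMP
  Position 9: JMP
  Position 10: MOV
Matches at positions: []
Total STORE count: 0

0


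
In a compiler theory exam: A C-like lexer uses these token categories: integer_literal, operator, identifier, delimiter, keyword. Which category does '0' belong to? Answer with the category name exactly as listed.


Token: '0'
Checking categories:
  identifier: no
  integer_literal: YES
  operator: no
  keyword: no
  delimiter: no
Category: integer_literal

integer_literal


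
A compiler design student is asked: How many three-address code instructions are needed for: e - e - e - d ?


Expression: e - e - e - d
Generating three-address code (respecting * over +/- precedence):
  Instruction 1: t1 = e - e
  Instruction 2: t2 = t1 - e
  Instruction 3: t3 = t2 - d
Total instructions: 3

3


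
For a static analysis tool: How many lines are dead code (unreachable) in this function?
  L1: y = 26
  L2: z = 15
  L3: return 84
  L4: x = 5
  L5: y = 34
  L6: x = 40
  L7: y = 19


Analyzing control flow:
  L1: reachable (before return)
  L2: reachable (before return)
  L3: reachable (return statement)
  L4: DEAD (after return at L3)
  L5: DEAD (after return at L3)
  L6: DEAD (after return at L3)
  L7: DEAD (after return at L3)
Return at L3, total lines = 7
Dead lines: L4 through L7
Count: 4

4


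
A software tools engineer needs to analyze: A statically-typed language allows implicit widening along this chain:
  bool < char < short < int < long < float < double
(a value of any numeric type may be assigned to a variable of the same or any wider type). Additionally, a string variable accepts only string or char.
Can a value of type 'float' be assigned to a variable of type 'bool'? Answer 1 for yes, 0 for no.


Target variable type: bool
Source value type: float
Numeric ranks: float=5, bool=0
Widening allowed iff rank(source) <= rank(target): 5 <= 0? No
Result: 0

0


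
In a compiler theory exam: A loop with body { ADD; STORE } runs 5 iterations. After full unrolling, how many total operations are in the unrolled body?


Loop body operations: ADD, STORE (2 ops per iteration)
Unrolling 5 iterations:
  Iteration 1: ADD, STORE (2 ops)
  Iteration 2: ADD, STORE (2 ops)
  Iteration 3: ADD, STORE (2 ops)
  Iteration 4: ADD, STORE (2 ops)
  Iteration 5: ADD, STORE (2 ops)
Total: 5 iterations * 2 ops/iter = 10 operations

10


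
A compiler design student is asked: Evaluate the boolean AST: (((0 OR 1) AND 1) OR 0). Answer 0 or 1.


Step 1: Evaluate inner node
  0 OR 1 = 1
Step 2: Evaluate next node
  1 AND 1 = 1
Step 3: Evaluate root node
  1 OR 0 = 1

1


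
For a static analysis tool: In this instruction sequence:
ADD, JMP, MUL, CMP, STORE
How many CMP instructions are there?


Scanning instruction sequence for CMP:
  Position 1: ADD
  Position 2: JMP
  Position 3: MUL
  Position 4: CMP <- MATCH
  Position 5: STORE
Matches at positions: [4]
Total CMP count: 1

1


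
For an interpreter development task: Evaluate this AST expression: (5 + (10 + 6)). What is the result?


Expression: (5 + (10 + 6))
Evaluating step by step:
  10 + 6 = 16
  5 + 16 = 21
Result: 21

21


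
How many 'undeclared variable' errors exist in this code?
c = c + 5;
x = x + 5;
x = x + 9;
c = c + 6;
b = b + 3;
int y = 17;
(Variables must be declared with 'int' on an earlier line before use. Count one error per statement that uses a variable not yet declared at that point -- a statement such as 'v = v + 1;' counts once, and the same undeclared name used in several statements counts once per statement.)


Scanning code line by line:
  Line 1: use 'c' -> ERROR (undeclared)
  Line 2: use 'x' -> ERROR (undeclared)
  Line 3: use 'x' -> ERROR (undeclared)
  Line 4: use 'c' -> ERROR (undeclared)
  Line 5: use 'b' -> ERROR (undeclared)
  Line 6: declare 'y' -> declared = ['y']
Total undeclared variable errors: 5

5


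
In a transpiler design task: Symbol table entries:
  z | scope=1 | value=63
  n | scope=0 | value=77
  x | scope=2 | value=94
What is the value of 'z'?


Searching symbol table for 'z':
  z | scope=1 | value=63 <- MATCH
  n | scope=0 | value=77
  x | scope=2 | value=94
Found 'z' at scope 1 with value 63

63


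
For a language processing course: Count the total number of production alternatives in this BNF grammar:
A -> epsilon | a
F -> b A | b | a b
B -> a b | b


Counting alternatives per rule:
  A: 2 alternative(s)
  F: 3 alternative(s)
  B: 2 alternative(s)
Sum: 2 + 3 + 2 = 7

7


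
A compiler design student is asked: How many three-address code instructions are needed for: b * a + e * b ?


Expression: b * a + e * b
Generating three-address code (respecting * over +/- precedence):
  Instruction 1: t1 = b * a
  Instruction 2: t2 = e * b
  Instruction 3: t3 = t1 + t2
Total instructions: 3

3


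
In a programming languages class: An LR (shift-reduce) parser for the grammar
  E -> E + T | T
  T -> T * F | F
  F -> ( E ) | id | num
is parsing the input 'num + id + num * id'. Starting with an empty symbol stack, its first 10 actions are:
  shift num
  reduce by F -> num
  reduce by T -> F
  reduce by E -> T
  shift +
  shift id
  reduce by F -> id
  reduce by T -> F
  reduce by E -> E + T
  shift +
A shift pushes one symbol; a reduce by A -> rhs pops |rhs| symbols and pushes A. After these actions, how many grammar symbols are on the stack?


Tracking the symbol stack through each action:
  Action 1: shift 'num' : push -> stack = [num] (size 1)
  Action 2: reduce by F -> num : pop 1, push F -> stack = [F] (size 1)
  Action 3: reduce by T -> F : pop 1, push T -> stack = [T] (size 1)
  Action 4: reduce by E -> T : pop 1, push E -> stack = [E] (size 1)
  Action 5: shift '+' : push -> stack = [E, +] (size 2)
  Action 6: shift 'id' : push -> stack = [E, +, id] (size 3)
  Action 7: reduce by F -> id : pop 1, push F -> stack = [E, +, F] (size 3)
  Action 8: reduce by T -> F : pop 1, push T -> stack = [E, +, T] (size 3)
  Action 9: reduce by E -> E + T : pop 3, push E -> stack = [E] (size 1)
  Action 10: shift '+' : push -> stack = [E, +] (size 2)
Final stack size: 2

2


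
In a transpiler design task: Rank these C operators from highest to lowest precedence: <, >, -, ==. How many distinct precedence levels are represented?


Looking up precedence for each operator:
  < -> precedence 4
  > -> precedence 4
  - -> precedence 5
  == -> precedence 3
Sorted highest to lowest: -, <, >, ==
Distinct precedence values: [5, 4, 3]
Number of distinct levels: 3

3


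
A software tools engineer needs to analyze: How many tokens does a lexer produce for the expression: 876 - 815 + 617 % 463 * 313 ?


Scanning '876 - 815 + 617 % 463 * 313'
Token 1: '876' -> integer_literal
Token 2: '-' -> operator
Token 3: '815' -> integer_literal
Token 4: '+' -> operator
Token 5: '617' -> integer_literal
Token 6: '%' -> operator
Token 7: '463' -> integer_literal
Token 8: '*' -> operator
Token 9: '313' -> integer_literal
Total tokens: 9

9


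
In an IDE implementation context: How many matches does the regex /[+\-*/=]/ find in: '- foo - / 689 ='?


Pattern: /[+\-*/=]/ (operators)
Input: '- foo - / 689 ='
Scanning for matches:
  Match 1: '-'
  Match 2: '-'
  Match 3: '/'
  Match 4: '='
Total matches: 4

4


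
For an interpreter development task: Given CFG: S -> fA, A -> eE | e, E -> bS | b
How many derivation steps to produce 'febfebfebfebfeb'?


Grammar: S -> fA, A -> eE | e, E -> bS | b
Deriving 'febfebfebfebfeb':
Step 1: S -> fA => fA
Step 2: A -> eE => feE
Step 3: E -> bS => febS
Step 4: S -> fA => febfA
Step 5: A -> eE => febfeE
Step 6: E -> bS => febfebS
Step 7: S -> fA => febfebfA
Step 8: A -> eE => febfebfeE
Step 9: E -> bS => febfebfebS
Step 10: S -> fA => febfebfebfA
Step 11: A -> eE => febfebfebfeE
Step 12: E -> bS => febfebfebfebS
Step 13: S -> fA => febfebfebfebfA
Step 14: A -> eE => febfebfebfebfeE
Step 15: E -> b => febfebfebfebfeb
Total derivation steps: 15

15
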